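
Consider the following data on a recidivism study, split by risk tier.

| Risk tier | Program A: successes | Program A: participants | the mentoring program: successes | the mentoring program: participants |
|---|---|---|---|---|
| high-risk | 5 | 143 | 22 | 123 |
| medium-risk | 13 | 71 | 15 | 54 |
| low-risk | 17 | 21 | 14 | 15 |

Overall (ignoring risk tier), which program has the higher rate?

High-risk: Program A 5/143 = 3.5%, the mentoring program 22/123 = 17.9% → the mentoring program
Medium-risk: Program A 13/71 = 18.3%, the mentoring program 15/54 = 27.8% → the mentoring program
Low-risk: Program A 17/21 = 81.0%, the mentoring program 14/15 = 93.3% → the mentoring program
Overall: Program A 35/235 = 14.9%, the mentoring program 51/192 = 26.6% → the mentoring program

the mentoring program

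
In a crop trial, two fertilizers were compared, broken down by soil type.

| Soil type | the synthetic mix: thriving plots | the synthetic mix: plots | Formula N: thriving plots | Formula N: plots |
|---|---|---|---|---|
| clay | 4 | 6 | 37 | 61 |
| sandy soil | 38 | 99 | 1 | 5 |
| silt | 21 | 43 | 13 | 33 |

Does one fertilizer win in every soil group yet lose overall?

Yes

Clay: the synthetic mix 4/6 = 66.7%, Formula N 37/61 = 60.7% → the synthetic mix
Sandy soil: the synthetic mix 38/99 = 38.4%, Formula N 1/5 = 20.0% → the synthetic mix
Silt: the synthetic mix 21/43 = 48.8%, Formula N 13/33 = 39.4% → the synthetic mix
Overall: the synthetic mix 63/148 = 42.6%, Formula N 51/99 = 51.5% → Formula N
The synthetic mix wins each soil group but Formula N wins overall — the comparison reverses. The synthetic mix's plots skew toward sandy soil, which has a lower base rate.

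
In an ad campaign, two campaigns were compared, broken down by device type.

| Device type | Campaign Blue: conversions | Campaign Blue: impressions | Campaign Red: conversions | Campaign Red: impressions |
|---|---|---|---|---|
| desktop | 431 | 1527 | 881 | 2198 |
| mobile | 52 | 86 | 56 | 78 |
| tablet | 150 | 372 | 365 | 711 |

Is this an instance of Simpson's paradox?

No

Desktop: Campaign Blue 431/1527 = 28.2%, Campaign Red 881/2198 = 40.1% → Campaign Red
Mobile: Campaign Blue 52/86 = 60.5%, Campaign Red 56/78 = 71.8% → Campaign Red
Tablet: Campaign Blue 150/372 = 40.3%, Campaign Red 365/711 = 51.3% → Campaign Red
Overall: Campaign Blue 633/1985 = 31.9%, Campaign Red 1302/2987 = 43.6% → Campaign Red
Campaign Red wins overall and in every device group — no reversal.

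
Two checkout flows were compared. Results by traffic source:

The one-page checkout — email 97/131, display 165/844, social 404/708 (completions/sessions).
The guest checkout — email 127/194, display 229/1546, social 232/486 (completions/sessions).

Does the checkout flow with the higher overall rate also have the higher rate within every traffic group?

Email: the one-page checkout 97/131 = 74.0%, the guest checkout 127/194 = 65.5% → the one-page checkout
Display: the one-page checkout 165/844 = 19.5%, the guest checkout 229/1546 = 14.8% → the one-page checkout
Social: the one-page checkout 404/708 = 57.1%, the guest checkout 232/486 = 47.7% → the one-page checkout
Overall: the one-page checkout 666/1683 = 39.6%, the guest checkout 588/2226 = 26.4% → the one-page checkout
The one-page checkout wins overall and in every traffic group — no reversal.

Yes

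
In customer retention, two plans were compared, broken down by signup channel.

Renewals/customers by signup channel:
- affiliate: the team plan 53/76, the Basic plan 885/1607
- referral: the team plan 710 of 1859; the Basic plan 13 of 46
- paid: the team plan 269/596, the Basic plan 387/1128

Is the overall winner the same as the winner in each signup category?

Affiliate: the team plan 53/76 = 69.7%, the Basic plan 885/1607 = 55.1% → the team plan
Referral: the team plan 710/1859 = 38.2%, the Basic plan 13/46 = 28.3% → the team plan
Paid: the team plan 269/596 = 45.1%, the Basic plan 387/1128 = 34.3% → the team plan
Overall: the team plan 1032/2531 = 40.8%, the Basic plan 1285/2781 = 46.2% → the Basic plan
The team plan wins each signup group but the Basic plan wins overall — the comparison reverses. The team plan's customers skew toward referral, which has a lower base rate.

No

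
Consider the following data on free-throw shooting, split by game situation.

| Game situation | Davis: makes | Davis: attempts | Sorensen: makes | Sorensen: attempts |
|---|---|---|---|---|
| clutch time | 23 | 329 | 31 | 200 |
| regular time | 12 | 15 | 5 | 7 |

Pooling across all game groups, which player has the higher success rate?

Clutch time: Davis 23/329 = 7.0%, Sorensen 31/200 = 15.5% → Sorensen
Regular time: Davis 12/15 = 80.0%, Sorensen 5/7 = 71.4% → Davis
Overall: Davis 35/344 = 10.2%, Sorensen 36/207 = 17.4% → Sorensen
(Neither sweeps every game group, but Sorensen has the higher pooled rate.)

Sorensen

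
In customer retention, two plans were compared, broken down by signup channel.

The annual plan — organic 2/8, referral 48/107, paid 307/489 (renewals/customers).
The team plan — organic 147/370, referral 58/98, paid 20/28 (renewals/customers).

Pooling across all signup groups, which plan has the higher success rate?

the annual plan

Organic: the annual plan 2/8 = 25.0%, the team plan 147/370 = 39.7% → the team plan
Referral: the annual plan 48/107 = 44.9%, the team plan 58/98 = 59.2% → the team plan
Paid: the annual plan 307/489 = 62.8%, the team plan 20/28 = 71.4% → the team plan
Overall: the annual plan 357/604 = 59.1%, the team plan 225/496 = 45.4% → the annual plan
(The team plan wins every signup group but the annual plan wins overall — the team plan's customers skew toward the low-rate organic group.)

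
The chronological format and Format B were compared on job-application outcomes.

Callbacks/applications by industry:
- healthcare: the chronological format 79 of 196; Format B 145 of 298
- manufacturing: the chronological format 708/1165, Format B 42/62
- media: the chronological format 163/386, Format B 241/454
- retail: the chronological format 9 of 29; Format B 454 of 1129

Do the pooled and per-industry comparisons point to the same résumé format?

No

Healthcare: the chronological format 79/196 = 40.3%, Format B 145/298 = 48.7% → Format B
Manufacturing: the chronological format 708/1165 = 60.8%, Format B 42/62 = 67.7% → Format B
Media: the chronological format 163/386 = 42.2%, Format B 241/454 = 53.1% → Format B
Retail: the chronological format 9/29 = 31.0%, Format B 454/1129 = 40.2% → Format B
Overall: the chronological format 959/1776 = 54.0%, Format B 882/1943 = 45.4% → the chronological format
Format B wins each industry group but the chronological format wins overall — the comparison reverses. Format B's applications skew toward retail, which has a lower base rate.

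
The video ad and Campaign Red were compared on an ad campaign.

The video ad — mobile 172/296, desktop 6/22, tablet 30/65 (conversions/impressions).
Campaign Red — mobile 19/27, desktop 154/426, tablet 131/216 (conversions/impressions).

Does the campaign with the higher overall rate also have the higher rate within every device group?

No

Mobile: the video ad 172/296 = 58.1%, Campaign Red 19/27 = 70.4% → Campaign Red
Desktop: the video ad 6/22 = 27.3%, Campaign Red 154/426 = 36.2% → Campaign Red
Tablet: the video ad 30/65 = 46.2%, Campaign Red 131/216 = 60.6% → Campaign Red
Overall: the video ad 208/383 = 54.3%, Campaign Red 304/669 = 45.4% → the video ad
Campaign Red wins each device group but the video ad wins overall — the comparison reverses. Campaign Red's impressions skew toward desktop, which has a lower base rate.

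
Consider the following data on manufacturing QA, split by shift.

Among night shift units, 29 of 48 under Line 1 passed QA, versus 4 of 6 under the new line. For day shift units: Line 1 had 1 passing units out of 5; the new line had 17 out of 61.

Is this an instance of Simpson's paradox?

Yes

Night shift: Line 1 29/48 = 60.4%, the new line 4/6 = 66.7% → the new line
Day shift: Line 1 1/5 = 20.0%, the new line 17/61 = 27.9% → the new line
Overall: Line 1 30/53 = 56.6%, the new line 21/67 = 31.3% → Line 1
The new line wins each shift group but Line 1 wins overall — the comparison reverses. The new line's units skew toward day shift, which has a lower base rate.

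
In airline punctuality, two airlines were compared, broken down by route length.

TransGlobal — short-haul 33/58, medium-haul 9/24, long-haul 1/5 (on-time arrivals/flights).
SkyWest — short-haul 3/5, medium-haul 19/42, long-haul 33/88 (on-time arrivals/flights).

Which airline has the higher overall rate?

Short-haul: TransGlobal 33/58 = 56.9%, SkyWest 3/5 = 60.0% → SkyWest
Medium-haul: TransGlobal 9/24 = 37.5%, SkyWest 19/42 = 45.2% → SkyWest
Long-haul: TransGlobal 1/5 = 20.0%, SkyWest 33/88 = 37.5% → SkyWest
Overall: TransGlobal 43/87 = 49.4%, SkyWest 55/135 = 40.7% → TransGlobal
(SkyWest wins every route group but TransGlobal wins overall — SkyWest's flights skew toward the low-rate long-haul group.)

TransGlobal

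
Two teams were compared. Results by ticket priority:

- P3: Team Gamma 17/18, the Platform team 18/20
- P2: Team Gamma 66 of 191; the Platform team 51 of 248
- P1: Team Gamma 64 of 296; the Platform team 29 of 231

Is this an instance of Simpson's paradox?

No

P3: Team Gamma 17/18 = 94.4%, the Platform team 18/20 = 90.0% → Team Gamma
P2: Team Gamma 66/191 = 34.6%, the Platform team 51/248 = 20.6% → Team Gamma
P1: Team Gamma 64/296 = 21.6%, the Platform team 29/231 = 12.6% → Team Gamma
Overall: Team Gamma 147/505 = 29.1%, the Platform team 98/499 = 19.6% → Team Gamma
Team Gamma wins overall and in every ticket group — no reversal.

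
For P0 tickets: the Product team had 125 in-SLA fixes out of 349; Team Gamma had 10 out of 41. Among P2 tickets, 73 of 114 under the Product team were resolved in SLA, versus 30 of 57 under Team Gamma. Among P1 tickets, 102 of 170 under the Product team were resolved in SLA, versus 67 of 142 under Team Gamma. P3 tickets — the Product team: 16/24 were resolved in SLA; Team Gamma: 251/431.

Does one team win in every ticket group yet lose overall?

Yes

P0: the Product team 125/349 = 35.8%, Team Gamma 10/41 = 24.4% → the Product team
P2: the Product team 73/114 = 64.0%, Team Gamma 30/57 = 52.6% → the Product team
P1: the Product team 102/170 = 60.0%, Team Gamma 67/142 = 47.2% → the Product team
P3: the Product team 16/24 = 66.7%, Team Gamma 251/431 = 58.2% → the Product team
Overall: the Product team 316/657 = 48.1%, Team Gamma 358/671 = 53.4% → Team Gamma
The Product team wins each ticket group but Team Gamma wins overall — the comparison reverses. The Product team's tickets skew toward P0, which has a lower base rate.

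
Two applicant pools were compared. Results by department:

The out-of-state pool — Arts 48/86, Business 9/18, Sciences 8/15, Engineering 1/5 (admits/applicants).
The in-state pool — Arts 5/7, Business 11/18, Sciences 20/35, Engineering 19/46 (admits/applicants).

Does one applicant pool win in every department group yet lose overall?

Arts: the out-of-state pool 48/86 = 55.8%, the in-state pool 5/7 = 71.4% → the in-state pool
Business: the out-of-state pool 9/18 = 50.0%, the in-state pool 11/18 = 61.1% → the in-state pool
Sciences: the out-of-state pool 8/15 = 53.3%, the in-state pool 20/35 = 57.1% → the in-state pool
Engineering: the out-of-state pool 1/5 = 20.0%, the in-state pool 19/46 = 41.3% → the in-state pool
Overall: the out-of-state pool 66/124 = 53.2%, the in-state pool 55/106 = 51.9% → the out-of-state pool
The in-state pool wins each department group but the out-of-state pool wins overall — the comparison reverses. The in-state pool's applicants skew toward Engineering, which has a lower base rate.

Yes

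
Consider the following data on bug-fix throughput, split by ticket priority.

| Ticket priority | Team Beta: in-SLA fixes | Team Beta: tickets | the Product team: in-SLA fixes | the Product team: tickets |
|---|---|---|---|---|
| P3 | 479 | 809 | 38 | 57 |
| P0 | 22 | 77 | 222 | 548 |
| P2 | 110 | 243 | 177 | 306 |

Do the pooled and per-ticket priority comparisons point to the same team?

No

P3: Team Beta 479/809 = 59.2%, the Product team 38/57 = 66.7% → the Product team
P0: Team Beta 22/77 = 28.6%, the Product team 222/548 = 40.5% → the Product team
P2: Team Beta 110/243 = 45.3%, the Product team 177/306 = 57.8% → the Product team
Overall: Team Beta 611/1129 = 54.1%, the Product team 437/911 = 48.0% → Team Beta
The Product team wins each ticket group but Team Beta wins overall — the comparison reverses. The Product team's tickets skew toward P0, which has a lower base rate.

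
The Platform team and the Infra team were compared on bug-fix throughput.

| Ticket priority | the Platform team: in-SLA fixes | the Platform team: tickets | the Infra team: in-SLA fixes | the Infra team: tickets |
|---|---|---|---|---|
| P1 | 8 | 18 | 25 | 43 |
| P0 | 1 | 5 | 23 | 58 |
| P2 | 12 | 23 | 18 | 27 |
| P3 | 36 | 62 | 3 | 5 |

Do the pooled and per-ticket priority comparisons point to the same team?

No

P1: the Platform team 8/18 = 44.4%, the Infra team 25/43 = 58.1% → the Infra team
P0: the Platform team 1/5 = 20.0%, the Infra team 23/58 = 39.7% → the Infra team
P2: the Platform team 12/23 = 52.2%, the Infra team 18/27 = 66.7% → the Infra team
P3: the Platform team 36/62 = 58.1%, the Infra team 3/5 = 60.0% → the Infra team
Overall: the Platform team 57/108 = 52.8%, the Infra team 69/133 = 51.9% → the Platform team
The Infra team wins each ticket group but the Platform team wins overall — the comparison reverses. The Infra team's tickets skew toward P0, which has a lower base rate.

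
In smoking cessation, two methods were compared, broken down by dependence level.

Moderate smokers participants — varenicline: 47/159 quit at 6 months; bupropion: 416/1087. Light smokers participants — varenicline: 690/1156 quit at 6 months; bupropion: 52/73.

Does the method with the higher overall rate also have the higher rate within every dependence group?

Moderate smokers: varenicline 47/159 = 29.6%, bupropion 416/1087 = 38.3% → bupropion
Light smokers: varenicline 690/1156 = 59.7%, bupropion 52/73 = 71.2% → bupropion
Overall: varenicline 737/1315 = 56.0%, bupropion 468/1160 = 40.3% → varenicline
Bupropion wins each dependence group but varenicline wins overall — the comparison reverses. Bupropion's participants skew toward moderate smokers, which has a lower base rate.

No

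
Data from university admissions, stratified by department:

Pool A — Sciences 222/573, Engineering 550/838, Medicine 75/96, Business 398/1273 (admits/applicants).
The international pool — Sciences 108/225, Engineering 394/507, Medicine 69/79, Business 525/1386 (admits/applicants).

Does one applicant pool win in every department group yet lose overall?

No

Sciences: Pool A 222/573 = 38.7%, the international pool 108/225 = 48.0% → the international pool
Engineering: Pool A 550/838 = 65.6%, the international pool 394/507 = 77.7% → the international pool
Medicine: Pool A 75/96 = 78.1%, the international pool 69/79 = 87.3% → the international pool
Business: Pool A 398/1273 = 31.3%, the international pool 525/1386 = 37.9% → the international pool
Overall: Pool A 1245/2780 = 44.8%, the international pool 1096/2197 = 49.9% → the international pool
The international pool wins overall and in every department group — no reversal.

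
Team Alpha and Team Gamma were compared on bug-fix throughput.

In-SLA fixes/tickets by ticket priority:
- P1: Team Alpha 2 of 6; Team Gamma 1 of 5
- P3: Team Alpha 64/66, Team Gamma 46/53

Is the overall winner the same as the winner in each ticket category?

Yes

P1: Team Alpha 2/6 = 33.3%, Team Gamma 1/5 = 20.0% → Team Alpha
P3: Team Alpha 64/66 = 97.0%, Team Gamma 46/53 = 86.8% → Team Alpha
Overall: Team Alpha 66/72 = 91.7%, Team Gamma 47/58 = 81.0% → Team Alpha
Team Alpha wins overall and in every ticket group — no reversal.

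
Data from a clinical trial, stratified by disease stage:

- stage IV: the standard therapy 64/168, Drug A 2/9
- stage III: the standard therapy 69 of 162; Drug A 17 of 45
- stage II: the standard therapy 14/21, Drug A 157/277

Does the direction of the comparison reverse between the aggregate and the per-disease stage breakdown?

Yes

Stage IV: the standard therapy 64/168 = 38.1%, Drug A 2/9 = 22.2% → the standard therapy
Stage III: the standard therapy 69/162 = 42.6%, Drug A 17/45 = 37.8% → the standard therapy
Stage II: the standard therapy 14/21 = 66.7%, Drug A 157/277 = 56.7% → the standard therapy
Overall: the standard therapy 147/351 = 41.9%, Drug A 176/331 = 53.2% → Drug A
The standard therapy wins each disease group but Drug A wins overall — the comparison reverses. The standard therapy's patients skew toward stage IV, which has a lower base rate.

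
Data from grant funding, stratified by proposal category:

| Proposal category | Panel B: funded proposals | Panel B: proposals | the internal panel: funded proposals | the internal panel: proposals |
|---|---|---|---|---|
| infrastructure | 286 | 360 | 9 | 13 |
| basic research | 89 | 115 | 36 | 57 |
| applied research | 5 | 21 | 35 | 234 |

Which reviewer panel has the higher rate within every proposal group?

Infrastructure: Panel B 286/360 = 79.4%, the internal panel 9/13 = 69.2% → Panel B
Basic research: Panel B 89/115 = 77.4%, the internal panel 36/57 = 63.2% → Panel B
Applied research: Panel B 5/21 = 23.8%, the internal panel 35/234 = 15.0% → Panel B
Panel B has the higher rate in all 3 groups.

Panel B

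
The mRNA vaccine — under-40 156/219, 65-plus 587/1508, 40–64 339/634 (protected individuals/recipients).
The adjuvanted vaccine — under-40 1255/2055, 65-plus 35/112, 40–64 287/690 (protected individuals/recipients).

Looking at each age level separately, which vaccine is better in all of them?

the mRNA vaccine

Under-40: the mRNA vaccine 156/219 = 71.2%, the adjuvanted vaccine 1255/2055 = 61.1% → the mRNA vaccine
65-plus: the mRNA vaccine 587/1508 = 38.9%, the adjuvanted vaccine 35/112 = 31.2% → the mRNA vaccine
40–64: the mRNA vaccine 339/634 = 53.5%, the adjuvanted vaccine 287/690 = 41.6% → the mRNA vaccine
The mRNA vaccine has the higher rate in all 3 groups.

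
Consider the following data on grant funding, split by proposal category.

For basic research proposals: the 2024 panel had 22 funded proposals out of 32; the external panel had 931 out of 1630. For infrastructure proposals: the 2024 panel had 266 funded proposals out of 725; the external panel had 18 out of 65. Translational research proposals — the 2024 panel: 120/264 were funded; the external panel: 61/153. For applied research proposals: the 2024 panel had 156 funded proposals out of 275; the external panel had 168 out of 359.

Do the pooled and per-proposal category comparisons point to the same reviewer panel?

Basic research: the 2024 panel 22/32 = 68.8%, the external panel 931/1630 = 57.1% → the 2024 panel
Infrastructure: the 2024 panel 266/725 = 36.7%, the external panel 18/65 = 27.7% → the 2024 panel
Translational research: the 2024 panel 120/264 = 45.5%, the external panel 61/153 = 39.9% → the 2024 panel
Applied research: the 2024 panel 156/275 = 56.7%, the external panel 168/359 = 46.8% → the 2024 panel
Overall: the 2024 panel 564/1296 = 43.5%, the external panel 1178/2207 = 53.4% → the external panel
The 2024 panel wins each proposal group but the external panel wins overall — the comparison reverses. The 2024 panel's proposals skew toward infrastructure, which has a lower base rate.

No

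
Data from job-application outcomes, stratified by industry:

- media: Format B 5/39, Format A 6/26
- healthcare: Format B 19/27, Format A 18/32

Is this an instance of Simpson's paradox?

No

Media: Format B 5/39 = 12.8%, Format A 6/26 = 23.1% → Format A
Healthcare: Format B 19/27 = 70.4%, Format A 18/32 = 56.2% → Format B
Overall: Format B 24/66 = 36.4%, Format A 24/58 = 41.4% → Format A
Neither sweeps: Format B wins 1 of 2 groups, Format A wins 1. Format A wins overall but not every group — no Simpson reversal.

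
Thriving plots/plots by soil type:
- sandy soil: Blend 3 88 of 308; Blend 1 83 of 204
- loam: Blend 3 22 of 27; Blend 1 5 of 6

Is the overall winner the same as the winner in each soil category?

Sandy soil: Blend 3 88/308 = 28.6%, Blend 1 83/204 = 40.7% → Blend 1
Loam: Blend 3 22/27 = 81.5%, Blend 1 5/6 = 83.3% → Blend 1
Overall: Blend 3 110/335 = 32.8%, Blend 1 88/210 = 41.9% → Blend 1
Blend 1 wins overall and in every soil group — no reversal.

Yes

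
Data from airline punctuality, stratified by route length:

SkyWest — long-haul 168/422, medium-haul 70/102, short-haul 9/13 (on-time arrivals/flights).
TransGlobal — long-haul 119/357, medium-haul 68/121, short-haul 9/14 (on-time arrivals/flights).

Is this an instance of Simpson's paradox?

No

Long-haul: SkyWest 168/422 = 39.8%, TransGlobal 119/357 = 33.3% → SkyWest
Medium-haul: SkyWest 70/102 = 68.6%, TransGlobal 68/121 = 56.2% → SkyWest
Short-haul: SkyWest 9/13 = 69.2%, TransGlobal 9/14 = 64.3% → SkyWest
Overall: SkyWest 247/537 = 46.0%, TransGlobal 196/492 = 39.8% → SkyWest
SkyWest wins overall and in every route group — no reversal.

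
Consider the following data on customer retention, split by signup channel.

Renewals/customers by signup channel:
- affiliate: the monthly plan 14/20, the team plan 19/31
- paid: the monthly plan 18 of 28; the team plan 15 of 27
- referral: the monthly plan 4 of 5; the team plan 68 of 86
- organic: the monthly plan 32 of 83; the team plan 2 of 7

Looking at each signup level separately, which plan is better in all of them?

the monthly plan

Affiliate: the monthly plan 14/20 = 70.0%, the team plan 19/31 = 61.3% → the monthly plan
Paid: the monthly plan 18/28 = 64.3%, the team plan 15/27 = 55.6% → the monthly plan
Referral: the monthly plan 4/5 = 80.0%, the team plan 68/86 = 79.1% → the monthly plan
Organic: the monthly plan 32/83 = 38.6%, the team plan 2/7 = 28.6% → the monthly plan
The monthly plan has the higher rate in all 4 groups.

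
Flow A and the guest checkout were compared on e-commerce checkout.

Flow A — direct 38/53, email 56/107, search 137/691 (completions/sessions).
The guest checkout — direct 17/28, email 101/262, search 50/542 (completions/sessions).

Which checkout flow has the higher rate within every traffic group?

Flow A

Direct: Flow A 38/53 = 71.7%, the guest checkout 17/28 = 60.7% → Flow A
Email: Flow A 56/107 = 52.3%, the guest checkout 101/262 = 38.5% → Flow A
Search: Flow A 137/691 = 19.8%, the guest checkout 50/542 = 9.2% → Flow A
Flow A has the higher rate in all 3 groups.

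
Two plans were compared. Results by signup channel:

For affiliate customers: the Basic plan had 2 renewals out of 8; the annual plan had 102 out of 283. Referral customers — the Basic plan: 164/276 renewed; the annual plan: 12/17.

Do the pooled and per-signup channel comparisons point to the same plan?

Affiliate: the Basic plan 2/8 = 25.0%, the annual plan 102/283 = 36.0% → the annual plan
Referral: the Basic plan 164/276 = 59.4%, the annual plan 12/17 = 70.6% → the annual plan
Overall: the Basic plan 166/284 = 58.5%, the annual plan 114/300 = 38.0% → the Basic plan
The annual plan wins each signup group but the Basic plan wins overall — the comparison reverses. The annual plan's customers skew toward affiliate, which has a lower base rate.

No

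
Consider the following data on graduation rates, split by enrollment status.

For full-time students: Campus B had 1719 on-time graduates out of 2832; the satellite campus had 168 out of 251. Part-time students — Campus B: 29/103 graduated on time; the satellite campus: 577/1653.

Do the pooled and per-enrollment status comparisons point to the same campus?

Full-time: Campus B 1719/2832 = 60.7%, the satellite campus 168/251 = 66.9% → the satellite campus
Part-time: Campus B 29/103 = 28.2%, the satellite campus 577/1653 = 34.9% → the satellite campus
Overall: Campus B 1748/2935 = 59.6%, the satellite campus 745/1904 = 39.1% → Campus B
The satellite campus wins each enrollment group but Campus B wins overall — the comparison reverses. The satellite campus's students skew toward part-time, which has a lower base rate.

No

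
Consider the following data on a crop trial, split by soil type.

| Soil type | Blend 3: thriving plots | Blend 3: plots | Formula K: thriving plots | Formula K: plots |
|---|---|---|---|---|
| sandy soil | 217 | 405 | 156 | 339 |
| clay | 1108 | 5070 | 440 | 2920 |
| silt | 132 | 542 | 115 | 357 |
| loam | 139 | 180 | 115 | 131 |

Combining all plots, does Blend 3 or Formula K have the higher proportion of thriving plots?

Sandy soil: Blend 3 217/405 = 53.6%, Formula K 156/339 = 46.0% → Blend 3
Clay: Blend 3 1108/5070 = 21.9%, Formula K 440/2920 = 15.1% → Blend 3
Silt: Blend 3 132/542 = 24.4%, Formula K 115/357 = 32.2% → Formula K
Loam: Blend 3 139/180 = 77.2%, Formula K 115/131 = 87.8% → Formula K
Overall: Blend 3 1596/6197 = 25.8%, Formula K 826/3747 = 22.0% → Blend 3
(Neither sweeps every soil group, but Blend 3 has the higher pooled rate.)

Blend 3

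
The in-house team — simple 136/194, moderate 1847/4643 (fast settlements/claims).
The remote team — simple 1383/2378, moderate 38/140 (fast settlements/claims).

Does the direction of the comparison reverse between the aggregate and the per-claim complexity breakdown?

Simple: the in-house team 136/194 = 70.1%, the remote team 1383/2378 = 58.2% → the in-house team
Moderate: the in-house team 1847/4643 = 39.8%, the remote team 38/140 = 27.1% → the in-house team
Overall: the in-house team 1983/4837 = 41.0%, the remote team 1421/2518 = 56.4% → the remote team
The in-house team wins each claim group but the remote team wins overall — the comparison reverses. The in-house team's claims skew toward moderate, which has a lower base rate.

Yes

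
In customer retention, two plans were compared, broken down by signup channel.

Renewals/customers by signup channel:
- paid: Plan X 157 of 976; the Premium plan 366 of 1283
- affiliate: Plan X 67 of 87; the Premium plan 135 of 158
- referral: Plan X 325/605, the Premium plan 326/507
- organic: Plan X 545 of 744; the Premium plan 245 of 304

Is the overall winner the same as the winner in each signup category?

Paid: Plan X 157/976 = 16.1%, the Premium plan 366/1283 = 28.5% → the Premium plan
Affiliate: Plan X 67/87 = 77.0%, the Premium plan 135/158 = 85.4% → the Premium plan
Referral: Plan X 325/605 = 53.7%, the Premium plan 326/507 = 64.3% → the Premium plan
Organic: Plan X 545/744 = 73.3%, the Premium plan 245/304 = 80.6% → the Premium plan
Overall: Plan X 1094/2412 = 45.4%, the Premium plan 1072/2252 = 47.6% → the Premium plan
The Premium plan wins overall and in every signup group — no reversal.

Yes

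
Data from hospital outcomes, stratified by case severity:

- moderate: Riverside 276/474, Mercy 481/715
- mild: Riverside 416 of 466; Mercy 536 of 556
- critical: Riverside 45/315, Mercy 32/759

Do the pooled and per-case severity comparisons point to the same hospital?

Moderate: Riverside 276/474 = 58.2%, Mercy 481/715 = 67.3% → Mercy
Mild: Riverside 416/466 = 89.3%, Mercy 536/556 = 96.4% → Mercy
Critical: Riverside 45/315 = 14.3%, Mercy 32/759 = 4.2% → Riverside
Overall: Riverside 737/1255 = 58.7%, Mercy 1049/2030 = 51.7% → Riverside
Neither sweeps: Riverside wins 1 of 3 groups, Mercy wins 2. Riverside wins overall but not every group — no Simpson reversal.

No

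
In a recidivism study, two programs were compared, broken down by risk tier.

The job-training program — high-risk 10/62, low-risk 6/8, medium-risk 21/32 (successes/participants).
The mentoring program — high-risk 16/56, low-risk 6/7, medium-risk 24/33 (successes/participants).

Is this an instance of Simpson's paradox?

No

High-risk: the job-training program 10/62 = 16.1%, the mentoring program 16/56 = 28.6% → the mentoring program
Low-risk: the job-training program 6/8 = 75.0%, the mentoring program 6/7 = 85.7% → the mentoring program
Medium-risk: the job-training program 21/32 = 65.6%, the mentoring program 24/33 = 72.7% → the mentoring program
Overall: the job-training program 37/102 = 36.3%, the mentoring program 46/96 = 47.9% → the mentoring program
The mentoring program wins overall and in every risk group — no reversal.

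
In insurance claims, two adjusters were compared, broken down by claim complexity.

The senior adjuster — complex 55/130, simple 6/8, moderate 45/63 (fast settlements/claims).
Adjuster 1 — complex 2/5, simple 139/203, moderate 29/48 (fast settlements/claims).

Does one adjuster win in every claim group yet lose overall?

Complex: the senior adjuster 55/130 = 42.3%, Adjuster 1 2/5 = 40.0% → the senior adjuster
Simple: the senior adjuster 6/8 = 75.0%, Adjuster 1 139/203 = 68.5% → the senior adjuster
Moderate: the senior adjuster 45/63 = 71.4%, Adjuster 1 29/48 = 60.4% → the senior adjuster
Overall: the senior adjuster 106/201 = 52.7%, Adjuster 1 170/256 = 66.4% → Adjuster 1
The senior adjuster wins each claim group but Adjuster 1 wins overall — the comparison reverses. The senior adjuster's claims skew toward complex, which has a lower base rate.

Yes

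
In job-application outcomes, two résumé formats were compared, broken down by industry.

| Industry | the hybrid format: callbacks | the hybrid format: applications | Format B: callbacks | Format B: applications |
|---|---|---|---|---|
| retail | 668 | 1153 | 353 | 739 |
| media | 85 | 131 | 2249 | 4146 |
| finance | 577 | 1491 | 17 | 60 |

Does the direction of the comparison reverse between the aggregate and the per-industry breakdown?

Retail: the hybrid format 668/1153 = 57.9%, Format B 353/739 = 47.8% → the hybrid format
Media: the hybrid format 85/131 = 64.9%, Format B 2249/4146 = 54.2% → the hybrid format
Finance: the hybrid format 577/1491 = 38.7%, Format B 17/60 = 28.3% → the hybrid format
Overall: the hybrid format 1330/2775 = 47.9%, Format B 2619/4945 = 53.0% → Format B
The hybrid format wins each industry group but Format B wins overall — the comparison reverses. The hybrid format's applications skew toward finance, which has a lower base rate.

Yes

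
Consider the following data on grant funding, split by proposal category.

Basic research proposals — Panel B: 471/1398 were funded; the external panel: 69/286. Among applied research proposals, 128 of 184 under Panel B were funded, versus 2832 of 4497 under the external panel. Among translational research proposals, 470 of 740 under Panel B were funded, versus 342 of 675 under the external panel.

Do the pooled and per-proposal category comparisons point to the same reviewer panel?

Basic research: Panel B 471/1398 = 33.7%, the external panel 69/286 = 24.1% → Panel B
Applied research: Panel B 128/184 = 69.6%, the external panel 2832/4497 = 63.0% → Panel B
Translational research: Panel B 470/740 = 63.5%, the external panel 342/675 = 50.7% → Panel B
Overall: Panel B 1069/2322 = 46.0%, the external panel 3243/5458 = 59.4% → the external panel
Panel B wins each proposal group but the external panel wins overall — the comparison reverses. Panel B's proposals skew toward basic research, which has a lower base rate.

No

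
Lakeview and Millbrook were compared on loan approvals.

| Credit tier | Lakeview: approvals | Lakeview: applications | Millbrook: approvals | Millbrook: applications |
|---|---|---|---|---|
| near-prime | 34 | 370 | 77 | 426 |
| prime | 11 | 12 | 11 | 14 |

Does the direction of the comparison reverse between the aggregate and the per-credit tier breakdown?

No

Near-prime: Lakeview 34/370 = 9.2%, Millbrook 77/426 = 18.1% → Millbrook
Prime: Lakeview 11/12 = 91.7%, Millbrook 11/14 = 78.6% → Lakeview
Overall: Lakeview 45/382 = 11.8%, Millbrook 88/440 = 20.0% → Millbrook
Neither sweeps: Lakeview wins 1 of 2 groups, Millbrook wins 1. Millbrook wins overall but not every group — no Simpson reversal.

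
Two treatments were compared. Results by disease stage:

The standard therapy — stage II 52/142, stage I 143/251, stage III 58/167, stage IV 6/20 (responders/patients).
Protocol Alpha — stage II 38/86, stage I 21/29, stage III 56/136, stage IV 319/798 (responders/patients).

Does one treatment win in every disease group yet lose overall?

Stage II: the standard therapy 52/142 = 36.6%, Protocol Alpha 38/86 = 44.2% → Protocol Alpha
Stage I: the standard therapy 143/251 = 57.0%, Protocol Alpha 21/29 = 72.4% → Protocol Alpha
Stage III: the standard therapy 58/167 = 34.7%, Protocol Alpha 56/136 = 41.2% → Protocol Alpha
Stage IV: the standard therapy 6/20 = 30.0%, Protocol Alpha 319/798 = 40.0% → Protocol Alpha
Overall: the standard therapy 259/580 = 44.7%, Protocol Alpha 434/1049 = 41.4% → the standard therapy
Protocol Alpha wins each disease group but the standard therapy wins overall — the comparison reverses. Protocol Alpha's patients skew toward stage IV, which has a lower base rate.

Yes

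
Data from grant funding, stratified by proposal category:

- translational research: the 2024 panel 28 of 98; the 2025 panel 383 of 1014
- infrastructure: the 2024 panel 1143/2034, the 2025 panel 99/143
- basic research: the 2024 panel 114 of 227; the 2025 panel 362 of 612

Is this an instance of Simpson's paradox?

Translational research: the 2024 panel 28/98 = 28.6%, the 2025 panel 383/1014 = 37.8% → the 2025 panel
Infrastructure: the 2024 panel 1143/2034 = 56.2%, the 2025 panel 99/143 = 69.2% → the 2025 panel
Basic research: the 2024 panel 114/227 = 50.2%, the 2025 panel 362/612 = 59.2% → the 2025 panel
Overall: the 2024 panel 1285/2359 = 54.5%, the 2025 panel 844/1769 = 47.7% → the 2024 panel
The 2025 panel wins each proposal group but the 2024 panel wins overall — the comparison reverses. The 2025 panel's proposals skew toward translational research, which has a lower base rate.

Yes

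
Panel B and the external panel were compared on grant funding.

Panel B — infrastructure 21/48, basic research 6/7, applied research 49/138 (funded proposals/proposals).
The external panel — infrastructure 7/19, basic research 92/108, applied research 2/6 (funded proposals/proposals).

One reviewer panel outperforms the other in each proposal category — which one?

Panel B

Infrastructure: Panel B 21/48 = 43.8%, the external panel 7/19 = 36.8% → Panel B
Basic research: Panel B 6/7 = 85.7%, the external panel 92/108 = 85.2% → Panel B
Applied research: Panel B 49/138 = 35.5%, the external panel 2/6 = 33.3% → Panel B
Panel B has the higher rate in all 3 groups.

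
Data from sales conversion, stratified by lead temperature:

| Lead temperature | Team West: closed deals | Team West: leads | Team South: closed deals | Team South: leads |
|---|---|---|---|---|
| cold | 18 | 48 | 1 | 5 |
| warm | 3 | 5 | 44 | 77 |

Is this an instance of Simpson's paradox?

Yes

Cold: Team West 18/48 = 37.5%, Team South 1/5 = 20.0% → Team West
Warm: Team West 3/5 = 60.0%, Team South 44/77 = 57.1% → Team West
Overall: Team West 21/53 = 39.6%, Team South 45/82 = 54.9% → Team South
Team West wins each lead group but Team South wins overall — the comparison reverses. Team West's leads skew toward cold, which has a lower base rate.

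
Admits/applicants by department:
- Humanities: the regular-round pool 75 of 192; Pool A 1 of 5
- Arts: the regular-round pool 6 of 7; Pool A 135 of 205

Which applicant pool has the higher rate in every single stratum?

the regular-round pool

Humanities: the regular-round pool 75/192 = 39.1%, Pool A 1/5 = 20.0% → the regular-round pool
Arts: the regular-round pool 6/7 = 85.7%, Pool A 135/205 = 65.9% → the regular-round pool
The regular-round pool has the higher rate in both groups.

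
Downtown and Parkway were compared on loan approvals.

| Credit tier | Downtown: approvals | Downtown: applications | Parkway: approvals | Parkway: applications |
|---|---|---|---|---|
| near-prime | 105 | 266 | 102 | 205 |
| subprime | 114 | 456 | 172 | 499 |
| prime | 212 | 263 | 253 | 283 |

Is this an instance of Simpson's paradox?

Near-prime: Downtown 105/266 = 39.5%, Parkway 102/205 = 49.8% → Parkway
Subprime: Downtown 114/456 = 25.0%, Parkway 172/499 = 34.5% → Parkway
Prime: Downtown 212/263 = 80.6%, Parkway 253/283 = 89.4% → Parkway
Overall: Downtown 431/985 = 43.8%, Parkway 527/987 = 53.4% → Parkway
Parkway wins overall and in every credit group — no reversal.

No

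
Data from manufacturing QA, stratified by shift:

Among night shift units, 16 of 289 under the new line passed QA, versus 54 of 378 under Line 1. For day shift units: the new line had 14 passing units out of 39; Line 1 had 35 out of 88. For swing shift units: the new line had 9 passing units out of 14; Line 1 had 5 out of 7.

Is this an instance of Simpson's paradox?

Night shift: the new line 16/289 = 5.5%, Line 1 54/378 = 14.3% → Line 1
Day shift: the new line 14/39 = 35.9%, Line 1 35/88 = 39.8% → Line 1
Swing shift: the new line 9/14 = 64.3%, Line 1 5/7 = 71.4% → Line 1
Overall: the new line 39/342 = 11.4%, Line 1 94/473 = 19.9% → Line 1
Line 1 wins overall and in every shift group — no reversal.

No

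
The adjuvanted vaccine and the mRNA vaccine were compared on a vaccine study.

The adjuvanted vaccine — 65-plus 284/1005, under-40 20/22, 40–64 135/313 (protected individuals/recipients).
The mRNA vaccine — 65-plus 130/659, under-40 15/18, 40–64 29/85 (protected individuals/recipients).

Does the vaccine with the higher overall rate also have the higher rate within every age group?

Yes

65-plus: the adjuvanted vaccine 284/1005 = 28.3%, the mRNA vaccine 130/659 = 19.7% → the adjuvanted vaccine
Under-40: the adjuvanted vaccine 20/22 = 90.9%, the mRNA vaccine 15/18 = 83.3% → the adjuvanted vaccine
40–64: the adjuvanted vaccine 135/313 = 43.1%, the mRNA vaccine 29/85 = 34.1% → the adjuvanted vaccine
Overall: the adjuvanted vaccine 439/1340 = 32.8%, the mRNA vaccine 174/762 = 22.8% → the adjuvanted vaccine
The adjuvanted vaccine wins overall and in every age group — no reversal.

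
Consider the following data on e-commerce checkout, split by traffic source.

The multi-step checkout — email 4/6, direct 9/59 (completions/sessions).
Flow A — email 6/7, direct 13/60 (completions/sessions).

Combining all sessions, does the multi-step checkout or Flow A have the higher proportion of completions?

Email: the multi-step checkout 4/6 = 66.7%, Flow A 6/7 = 85.7% → Flow A
Direct: the multi-step checkout 9/59 = 15.3%, Flow A 13/60 = 21.7% → Flow A
Overall: the multi-step checkout 13/65 = 20.0%, Flow A 19/67 = 28.4% → Flow A

Flow A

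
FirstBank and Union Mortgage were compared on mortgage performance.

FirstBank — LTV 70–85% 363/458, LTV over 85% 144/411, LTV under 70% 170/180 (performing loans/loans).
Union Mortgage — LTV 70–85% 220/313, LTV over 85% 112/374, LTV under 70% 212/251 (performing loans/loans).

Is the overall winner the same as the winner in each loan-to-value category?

Yes

LTV 70–85%: FirstBank 363/458 = 79.3%, Union Mortgage 220/313 = 70.3% → FirstBank
LTV over 85%: FirstBank 144/411 = 35.0%, Union Mortgage 112/374 = 29.9% → FirstBank
LTV under 70%: FirstBank 170/180 = 94.4%, Union Mortgage 212/251 = 84.5% → FirstBank
Overall: FirstBank 677/1049 = 64.5%, Union Mortgage 544/938 = 58.0% → FirstBank
FirstBank wins overall and in every loan-to-value group — no reversal.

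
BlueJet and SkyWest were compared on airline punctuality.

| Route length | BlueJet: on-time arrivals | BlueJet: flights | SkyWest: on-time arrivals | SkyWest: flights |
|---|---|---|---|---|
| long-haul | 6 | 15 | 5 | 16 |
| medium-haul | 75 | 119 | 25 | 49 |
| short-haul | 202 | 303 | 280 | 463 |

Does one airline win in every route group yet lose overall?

No

Long-haul: BlueJet 6/15 = 40.0%, SkyWest 5/16 = 31.2% → BlueJet
Medium-haul: BlueJet 75/119 = 63.0%, SkyWest 25/49 = 51.0% → BlueJet
Short-haul: BlueJet 202/303 = 66.7%, SkyWest 280/463 = 60.5% → BlueJet
Overall: BlueJet 283/437 = 64.8%, SkyWest 310/528 = 58.7% → BlueJet
BlueJet wins overall and in every route group — no reversal.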